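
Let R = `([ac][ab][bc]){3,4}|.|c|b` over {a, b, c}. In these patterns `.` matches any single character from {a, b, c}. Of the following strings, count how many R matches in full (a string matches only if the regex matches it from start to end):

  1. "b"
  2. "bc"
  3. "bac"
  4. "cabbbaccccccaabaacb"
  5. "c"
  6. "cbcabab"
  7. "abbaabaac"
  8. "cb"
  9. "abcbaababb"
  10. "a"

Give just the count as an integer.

4

1 → match
2 → no match
3 → no match
4 → no match
5 → match
6 → no match
7 → match
8 → no match
9 → no match
10 → match
Total matched: 4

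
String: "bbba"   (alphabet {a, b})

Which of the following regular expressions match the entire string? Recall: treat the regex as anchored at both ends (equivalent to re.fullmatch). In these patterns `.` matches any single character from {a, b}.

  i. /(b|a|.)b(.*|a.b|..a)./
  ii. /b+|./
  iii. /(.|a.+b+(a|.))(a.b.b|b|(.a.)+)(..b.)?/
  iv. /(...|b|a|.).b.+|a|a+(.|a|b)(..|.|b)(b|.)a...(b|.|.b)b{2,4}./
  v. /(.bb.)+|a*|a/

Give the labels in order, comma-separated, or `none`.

i → match
ii → no match
iii → no match
iv → match
v → match

i, iv, v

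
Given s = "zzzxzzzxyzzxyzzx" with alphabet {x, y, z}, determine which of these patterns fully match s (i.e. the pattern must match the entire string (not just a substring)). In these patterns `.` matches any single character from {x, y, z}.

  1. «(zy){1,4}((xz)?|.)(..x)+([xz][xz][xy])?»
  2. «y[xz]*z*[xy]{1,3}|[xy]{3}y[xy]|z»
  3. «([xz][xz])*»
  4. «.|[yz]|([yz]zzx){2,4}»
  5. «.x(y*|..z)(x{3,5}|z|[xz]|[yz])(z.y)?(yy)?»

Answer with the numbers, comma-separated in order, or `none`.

1 → no match — must start with "zy"
2 → no match
3 → no match
4 → match
5 → no match

4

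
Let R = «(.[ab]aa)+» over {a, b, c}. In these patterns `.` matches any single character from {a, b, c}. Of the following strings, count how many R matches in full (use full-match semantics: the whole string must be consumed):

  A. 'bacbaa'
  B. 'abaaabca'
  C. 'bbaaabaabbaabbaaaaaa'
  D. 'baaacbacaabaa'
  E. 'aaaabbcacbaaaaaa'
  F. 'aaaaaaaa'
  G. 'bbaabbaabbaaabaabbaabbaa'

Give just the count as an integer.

A → no match
B → no match — must end with 'aa'
C → match
D → no match
E → no match
F → match
G → match
Total matched: 3

3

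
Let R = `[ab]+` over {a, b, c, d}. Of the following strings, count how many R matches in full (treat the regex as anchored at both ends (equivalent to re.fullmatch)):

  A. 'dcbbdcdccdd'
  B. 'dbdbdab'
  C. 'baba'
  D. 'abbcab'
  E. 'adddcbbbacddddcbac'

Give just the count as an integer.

A → no match
B → no match
C → match
D → no match
E → no match
Total matched: 1

1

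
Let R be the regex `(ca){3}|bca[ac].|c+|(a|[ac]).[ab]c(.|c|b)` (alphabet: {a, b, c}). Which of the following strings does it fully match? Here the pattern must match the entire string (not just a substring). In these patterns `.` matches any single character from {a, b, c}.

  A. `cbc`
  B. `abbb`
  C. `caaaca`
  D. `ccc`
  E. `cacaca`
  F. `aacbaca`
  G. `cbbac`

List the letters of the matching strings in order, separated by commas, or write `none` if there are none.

D, E

A → no match
B → no match
C → no match
D → match
E → match
F → no match
G → no match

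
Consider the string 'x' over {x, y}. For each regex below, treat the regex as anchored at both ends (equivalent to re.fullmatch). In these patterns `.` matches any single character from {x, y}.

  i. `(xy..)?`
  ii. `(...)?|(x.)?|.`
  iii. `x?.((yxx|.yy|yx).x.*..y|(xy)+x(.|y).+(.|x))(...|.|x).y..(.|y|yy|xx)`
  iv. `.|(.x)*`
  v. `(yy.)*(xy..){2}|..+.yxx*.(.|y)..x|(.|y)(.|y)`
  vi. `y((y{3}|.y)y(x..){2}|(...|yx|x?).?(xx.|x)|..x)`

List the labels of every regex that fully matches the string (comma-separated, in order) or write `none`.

ii, iv

i → no match
ii → match
iii → no match
iv → match
v → no match
vi → no match — must start with 'y'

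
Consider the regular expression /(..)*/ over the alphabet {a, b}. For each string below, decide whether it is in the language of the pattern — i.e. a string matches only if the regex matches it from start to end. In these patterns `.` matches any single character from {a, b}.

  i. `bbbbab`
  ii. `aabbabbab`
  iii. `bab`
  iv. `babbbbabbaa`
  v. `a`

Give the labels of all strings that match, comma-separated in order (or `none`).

i → match
ii → no match
iii → no match
iv → no match
v → no match

i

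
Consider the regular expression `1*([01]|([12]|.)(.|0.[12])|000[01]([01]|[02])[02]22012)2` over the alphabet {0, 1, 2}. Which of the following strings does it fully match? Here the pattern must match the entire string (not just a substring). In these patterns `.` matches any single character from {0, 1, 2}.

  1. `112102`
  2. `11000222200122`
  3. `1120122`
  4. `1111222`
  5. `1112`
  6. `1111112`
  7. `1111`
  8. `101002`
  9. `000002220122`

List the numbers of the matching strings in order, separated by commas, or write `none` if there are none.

3, 4, 5, 6, 9

1 → no match
2 → no match
3 → match
4 → match
5 → match
6 → match
7 → no match — must end with `2`
8 → no match
9 → match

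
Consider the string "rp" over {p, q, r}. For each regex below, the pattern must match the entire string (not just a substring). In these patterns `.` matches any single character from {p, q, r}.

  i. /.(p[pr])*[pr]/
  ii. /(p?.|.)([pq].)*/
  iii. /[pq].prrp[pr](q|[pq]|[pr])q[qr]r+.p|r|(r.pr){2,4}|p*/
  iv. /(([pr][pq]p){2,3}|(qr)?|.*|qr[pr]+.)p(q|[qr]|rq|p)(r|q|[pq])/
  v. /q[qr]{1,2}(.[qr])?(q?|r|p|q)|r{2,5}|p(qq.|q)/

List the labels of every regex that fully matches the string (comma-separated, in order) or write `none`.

i → match
ii → no match
iii → no match
iv → no match
v → no match

i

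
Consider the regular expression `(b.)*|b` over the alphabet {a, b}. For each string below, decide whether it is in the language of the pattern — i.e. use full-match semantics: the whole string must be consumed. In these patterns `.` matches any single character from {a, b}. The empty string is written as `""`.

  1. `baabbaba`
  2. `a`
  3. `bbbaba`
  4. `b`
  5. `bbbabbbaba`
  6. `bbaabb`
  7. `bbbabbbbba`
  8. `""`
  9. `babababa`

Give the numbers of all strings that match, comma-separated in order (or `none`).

1. `baabbaba` → no match
2. `a` → no match
3. `bbbaba` → match
4. `b` → match
5. `bbbabbbaba` → match
6. `bbaabb` → no match
7. `bbbabbbbba` → match
8. `""` → match
9. `babababa` → match

3, 4, 5, 7, 8, 9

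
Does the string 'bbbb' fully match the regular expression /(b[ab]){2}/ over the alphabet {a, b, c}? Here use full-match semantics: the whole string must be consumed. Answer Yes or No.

Yes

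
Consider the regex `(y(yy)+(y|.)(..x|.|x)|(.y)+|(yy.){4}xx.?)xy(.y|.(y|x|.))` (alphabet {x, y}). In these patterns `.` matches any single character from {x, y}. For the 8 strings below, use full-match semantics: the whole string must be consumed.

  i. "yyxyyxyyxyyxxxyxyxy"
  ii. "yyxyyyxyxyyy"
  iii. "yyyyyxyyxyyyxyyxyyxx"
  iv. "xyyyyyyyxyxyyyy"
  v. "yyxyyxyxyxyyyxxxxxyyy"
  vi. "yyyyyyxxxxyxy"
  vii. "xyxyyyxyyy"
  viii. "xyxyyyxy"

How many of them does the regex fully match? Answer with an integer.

i → match
ii → match
iii → no match
iv → no match
v → no match
vi → match
vii → match
viii → no match
Total matched: 4

4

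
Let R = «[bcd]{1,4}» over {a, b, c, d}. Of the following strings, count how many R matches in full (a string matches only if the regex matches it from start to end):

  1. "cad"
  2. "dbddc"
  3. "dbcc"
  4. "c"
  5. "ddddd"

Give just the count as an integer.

1 → no match
2 → no match
3 → match
4 → match
5 → no match
Total matched: 2

2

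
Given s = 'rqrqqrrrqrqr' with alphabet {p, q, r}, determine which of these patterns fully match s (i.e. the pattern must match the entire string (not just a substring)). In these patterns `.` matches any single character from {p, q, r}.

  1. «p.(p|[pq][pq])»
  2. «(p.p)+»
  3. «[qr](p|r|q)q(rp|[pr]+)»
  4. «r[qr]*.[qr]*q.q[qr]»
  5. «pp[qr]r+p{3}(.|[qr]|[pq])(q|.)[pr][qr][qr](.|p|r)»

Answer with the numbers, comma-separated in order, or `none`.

1 → no match — must start with 'p'
2 → no match — must start with 'p'
3 → no match
4 → match
5 → no match — must start with 'pp'

4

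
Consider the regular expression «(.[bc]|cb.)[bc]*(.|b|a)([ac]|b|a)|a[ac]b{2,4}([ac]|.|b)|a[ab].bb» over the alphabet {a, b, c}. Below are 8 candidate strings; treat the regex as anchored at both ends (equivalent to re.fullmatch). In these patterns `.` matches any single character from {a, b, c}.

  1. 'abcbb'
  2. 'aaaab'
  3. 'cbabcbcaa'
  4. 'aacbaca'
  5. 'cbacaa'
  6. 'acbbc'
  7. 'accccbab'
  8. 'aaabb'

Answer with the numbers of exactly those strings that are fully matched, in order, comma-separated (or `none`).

1, 3, 5, 6, 7, 8

1 → match
2 → no match
3 → match
4 → no match
5 → match
6 → match
7 → match
8 → match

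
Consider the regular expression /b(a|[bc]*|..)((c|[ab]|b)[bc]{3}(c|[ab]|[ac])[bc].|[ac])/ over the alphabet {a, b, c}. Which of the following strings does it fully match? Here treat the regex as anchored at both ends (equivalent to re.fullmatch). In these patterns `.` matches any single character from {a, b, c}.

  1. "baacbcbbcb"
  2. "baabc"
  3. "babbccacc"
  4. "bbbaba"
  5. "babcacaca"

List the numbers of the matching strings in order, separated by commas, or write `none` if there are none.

1, 3

1 → match
2 → no match
3 → match
4 → no match
5 → no match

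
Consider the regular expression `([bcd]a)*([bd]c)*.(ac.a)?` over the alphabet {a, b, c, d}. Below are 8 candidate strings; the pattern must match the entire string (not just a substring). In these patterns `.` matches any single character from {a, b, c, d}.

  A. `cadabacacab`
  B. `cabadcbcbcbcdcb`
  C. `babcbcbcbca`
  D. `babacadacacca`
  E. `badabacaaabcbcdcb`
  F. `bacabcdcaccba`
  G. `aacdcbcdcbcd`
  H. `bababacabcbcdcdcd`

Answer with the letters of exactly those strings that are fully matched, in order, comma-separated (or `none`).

A, B, C, D, H

A → match
B → match
C → match
D → match
E → no match
F → no match
G → no match
H → match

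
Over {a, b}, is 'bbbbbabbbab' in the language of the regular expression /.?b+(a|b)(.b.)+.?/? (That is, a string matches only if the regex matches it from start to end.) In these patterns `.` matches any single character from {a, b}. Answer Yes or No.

No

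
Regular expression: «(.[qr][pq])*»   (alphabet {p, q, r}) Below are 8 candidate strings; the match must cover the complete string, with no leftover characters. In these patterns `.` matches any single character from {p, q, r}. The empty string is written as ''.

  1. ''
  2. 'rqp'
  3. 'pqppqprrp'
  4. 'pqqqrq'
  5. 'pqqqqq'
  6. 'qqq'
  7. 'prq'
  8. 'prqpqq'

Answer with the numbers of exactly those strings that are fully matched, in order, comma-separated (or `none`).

1, 2, 3, 4, 5, 6, 7, 8

1. '' → match
2. 'rqp' → match
3. 'pqppqprrp' → match
4. 'pqqqrq' → match
5. 'pqqqqq' → match
6. 'qqq' → match
7. 'prq' → match
8. 'prqpqq' → match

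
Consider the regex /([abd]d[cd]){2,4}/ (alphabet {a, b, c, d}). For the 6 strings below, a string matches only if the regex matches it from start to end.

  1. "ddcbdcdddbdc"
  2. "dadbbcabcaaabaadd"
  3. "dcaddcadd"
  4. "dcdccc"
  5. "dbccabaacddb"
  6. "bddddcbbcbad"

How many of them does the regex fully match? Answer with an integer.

1 → match
2 → no match
3 → no match
4 → no match
5 → no match
6 → no match
Total matched: 1

1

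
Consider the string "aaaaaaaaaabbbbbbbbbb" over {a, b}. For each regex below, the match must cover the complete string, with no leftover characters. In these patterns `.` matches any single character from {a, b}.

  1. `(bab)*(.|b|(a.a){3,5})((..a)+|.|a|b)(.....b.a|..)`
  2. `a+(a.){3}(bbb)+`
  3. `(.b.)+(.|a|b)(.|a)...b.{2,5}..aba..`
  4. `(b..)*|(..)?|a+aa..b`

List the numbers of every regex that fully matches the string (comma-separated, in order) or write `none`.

2

1 → no match
2 → match
3 → no match
4 → no match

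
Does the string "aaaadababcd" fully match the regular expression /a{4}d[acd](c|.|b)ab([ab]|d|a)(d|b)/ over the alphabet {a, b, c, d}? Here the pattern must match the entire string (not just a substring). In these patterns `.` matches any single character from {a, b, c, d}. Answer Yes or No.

No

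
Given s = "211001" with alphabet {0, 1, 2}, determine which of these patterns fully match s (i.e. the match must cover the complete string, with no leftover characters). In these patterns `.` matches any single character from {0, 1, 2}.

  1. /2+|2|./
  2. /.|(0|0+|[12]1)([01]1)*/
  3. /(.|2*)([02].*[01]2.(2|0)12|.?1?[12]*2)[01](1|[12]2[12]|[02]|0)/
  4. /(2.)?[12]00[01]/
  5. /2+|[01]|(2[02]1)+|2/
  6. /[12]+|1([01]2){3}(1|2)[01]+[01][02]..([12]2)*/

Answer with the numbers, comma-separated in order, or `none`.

4

1 → no match
2 → no match
3 → no match
4 → match
5 → no match
6 → no match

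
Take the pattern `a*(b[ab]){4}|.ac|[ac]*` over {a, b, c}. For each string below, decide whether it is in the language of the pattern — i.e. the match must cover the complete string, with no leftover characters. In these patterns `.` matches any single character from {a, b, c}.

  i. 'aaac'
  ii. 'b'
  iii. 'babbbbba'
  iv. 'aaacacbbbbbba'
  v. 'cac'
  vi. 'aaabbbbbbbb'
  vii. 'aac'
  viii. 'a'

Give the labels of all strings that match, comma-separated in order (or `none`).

i, iii, v, vi, vii, viii

i. 'aaac' → match
ii. 'b' → no match
iii. 'babbbbba' → match
iv → no match
v. 'cac' → match
vi. 'aaabbbbbbbb' → match
vii. 'aac' → match
viii. 'a' → match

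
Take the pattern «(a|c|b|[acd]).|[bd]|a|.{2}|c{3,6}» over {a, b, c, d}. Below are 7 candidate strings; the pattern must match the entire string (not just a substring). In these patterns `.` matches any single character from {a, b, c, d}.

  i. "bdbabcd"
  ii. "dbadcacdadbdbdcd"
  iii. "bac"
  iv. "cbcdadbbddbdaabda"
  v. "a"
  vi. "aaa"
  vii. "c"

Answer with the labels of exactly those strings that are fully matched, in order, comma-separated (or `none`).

v

i → no match
ii → no match
iii → no match
iv → no match
v → match
vi → no match
vii → no match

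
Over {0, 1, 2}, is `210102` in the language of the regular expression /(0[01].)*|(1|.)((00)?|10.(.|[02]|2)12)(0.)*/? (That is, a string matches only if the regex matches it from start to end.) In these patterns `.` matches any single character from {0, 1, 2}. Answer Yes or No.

No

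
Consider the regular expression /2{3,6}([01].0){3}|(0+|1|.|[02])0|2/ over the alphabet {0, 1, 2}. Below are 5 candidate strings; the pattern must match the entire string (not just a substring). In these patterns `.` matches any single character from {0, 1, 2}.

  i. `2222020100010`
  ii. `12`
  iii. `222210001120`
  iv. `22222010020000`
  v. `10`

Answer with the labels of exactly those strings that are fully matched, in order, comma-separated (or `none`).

i, iv, v

i → match
ii → no match
iii → no match
iv → match
v → match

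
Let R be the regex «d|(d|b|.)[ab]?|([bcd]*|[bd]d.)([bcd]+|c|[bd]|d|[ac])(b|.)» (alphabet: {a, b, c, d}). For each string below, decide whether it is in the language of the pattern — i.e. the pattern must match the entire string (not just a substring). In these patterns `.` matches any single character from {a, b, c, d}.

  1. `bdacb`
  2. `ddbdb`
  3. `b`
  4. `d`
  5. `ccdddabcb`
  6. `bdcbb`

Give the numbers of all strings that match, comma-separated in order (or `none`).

1, 2, 3, 4, 6

1 → match
2 → match
3 → match
4 → match
5 → no match
6 → match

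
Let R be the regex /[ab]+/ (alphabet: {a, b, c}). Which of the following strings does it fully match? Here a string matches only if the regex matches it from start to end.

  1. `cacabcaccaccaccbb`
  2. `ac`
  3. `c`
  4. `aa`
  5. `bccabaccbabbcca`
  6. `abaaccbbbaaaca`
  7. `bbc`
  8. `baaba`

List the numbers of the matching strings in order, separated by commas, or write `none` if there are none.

4, 8

1 → no match
2 → no match
3 → no match
4 → match
5 → no match
6 → no match
7 → no match
8 → match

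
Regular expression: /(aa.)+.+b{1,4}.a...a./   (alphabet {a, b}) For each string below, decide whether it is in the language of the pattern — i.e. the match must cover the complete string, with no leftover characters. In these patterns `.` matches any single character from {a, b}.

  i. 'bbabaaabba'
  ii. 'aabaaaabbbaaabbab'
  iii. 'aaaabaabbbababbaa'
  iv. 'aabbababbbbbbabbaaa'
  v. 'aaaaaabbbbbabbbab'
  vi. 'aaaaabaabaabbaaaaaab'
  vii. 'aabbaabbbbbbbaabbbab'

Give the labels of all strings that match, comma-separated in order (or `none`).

ii, iv, v, vi, vii

i → no match — must start with 'aa'
ii → match
iii → no match
iv → match
v → match
vi → match
vii → match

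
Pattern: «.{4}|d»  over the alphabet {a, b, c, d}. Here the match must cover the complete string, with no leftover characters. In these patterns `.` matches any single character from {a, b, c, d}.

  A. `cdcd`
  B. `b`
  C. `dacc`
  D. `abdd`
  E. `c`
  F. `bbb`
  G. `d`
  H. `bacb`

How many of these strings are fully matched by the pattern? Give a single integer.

A → match
B → no match
C → match
D → match
E → no match
F → no match
G → match
H → match
Total matched: 5

5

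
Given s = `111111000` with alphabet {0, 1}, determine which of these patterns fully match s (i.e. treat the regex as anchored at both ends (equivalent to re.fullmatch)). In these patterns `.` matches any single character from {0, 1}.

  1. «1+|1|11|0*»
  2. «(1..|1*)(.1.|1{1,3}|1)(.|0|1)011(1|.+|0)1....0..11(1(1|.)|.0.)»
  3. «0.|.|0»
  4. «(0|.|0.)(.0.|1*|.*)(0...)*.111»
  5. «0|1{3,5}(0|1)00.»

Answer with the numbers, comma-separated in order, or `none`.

1 → no match
2 → no match
3 → no match
4 → no match — must end with `111`
5 → match

5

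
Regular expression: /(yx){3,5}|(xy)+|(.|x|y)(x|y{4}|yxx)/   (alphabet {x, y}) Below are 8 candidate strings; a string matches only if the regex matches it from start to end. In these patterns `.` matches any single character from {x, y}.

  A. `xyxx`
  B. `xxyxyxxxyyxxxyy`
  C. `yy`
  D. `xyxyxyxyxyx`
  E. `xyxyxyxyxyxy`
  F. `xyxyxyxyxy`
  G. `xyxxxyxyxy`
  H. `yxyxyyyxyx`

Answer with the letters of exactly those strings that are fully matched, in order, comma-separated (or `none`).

A, E, F

A → match
B → no match
C → no match
D → no match
E → match
F → match
G → no match
H → no match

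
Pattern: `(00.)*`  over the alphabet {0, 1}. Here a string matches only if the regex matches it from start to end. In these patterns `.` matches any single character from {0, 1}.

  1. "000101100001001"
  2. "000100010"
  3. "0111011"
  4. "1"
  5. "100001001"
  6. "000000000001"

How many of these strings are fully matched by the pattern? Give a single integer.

1

1 → no match
2 → no match
3 → no match
4 → no match
5 → no match
6 → match
Total matched: 1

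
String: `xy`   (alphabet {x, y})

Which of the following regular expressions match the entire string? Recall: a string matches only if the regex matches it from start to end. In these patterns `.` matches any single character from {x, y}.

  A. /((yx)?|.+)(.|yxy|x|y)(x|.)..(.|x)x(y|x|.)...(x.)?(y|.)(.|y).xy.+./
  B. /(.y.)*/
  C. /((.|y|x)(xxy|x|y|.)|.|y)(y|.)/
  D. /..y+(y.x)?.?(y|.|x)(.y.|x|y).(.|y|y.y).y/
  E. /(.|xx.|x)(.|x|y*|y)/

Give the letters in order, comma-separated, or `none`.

A → no match
B → no match
C → match
D → no match
E → match

C, E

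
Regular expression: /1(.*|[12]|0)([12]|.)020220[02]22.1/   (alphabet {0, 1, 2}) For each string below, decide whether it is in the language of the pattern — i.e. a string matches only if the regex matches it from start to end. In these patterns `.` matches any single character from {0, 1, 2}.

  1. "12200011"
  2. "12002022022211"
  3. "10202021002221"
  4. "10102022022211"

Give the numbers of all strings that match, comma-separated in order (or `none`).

2, 4

1. "12200011" → no match
2 → match
3 → no match
4 → match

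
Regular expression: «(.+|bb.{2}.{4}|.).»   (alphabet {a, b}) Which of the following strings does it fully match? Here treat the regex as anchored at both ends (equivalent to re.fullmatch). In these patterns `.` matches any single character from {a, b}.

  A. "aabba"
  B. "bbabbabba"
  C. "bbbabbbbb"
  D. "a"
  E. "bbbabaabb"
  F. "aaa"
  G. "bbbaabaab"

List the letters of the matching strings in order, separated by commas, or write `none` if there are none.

A. "aabba" → match
B. "bbabbabba" → match
C. "bbbabbbbb" → match
D. "a" → no match
E. "bbbabaabb" → match
F. "aaa" → match
G. "bbbaabaab" → match

A, B, C, E, F, G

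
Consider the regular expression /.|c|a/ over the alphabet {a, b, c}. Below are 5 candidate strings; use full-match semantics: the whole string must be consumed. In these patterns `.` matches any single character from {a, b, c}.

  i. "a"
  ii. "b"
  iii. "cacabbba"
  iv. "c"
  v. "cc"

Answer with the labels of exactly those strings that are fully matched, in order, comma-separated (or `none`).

i, ii, iv

i → match
ii → match
iii → no match
iv → match
v → no match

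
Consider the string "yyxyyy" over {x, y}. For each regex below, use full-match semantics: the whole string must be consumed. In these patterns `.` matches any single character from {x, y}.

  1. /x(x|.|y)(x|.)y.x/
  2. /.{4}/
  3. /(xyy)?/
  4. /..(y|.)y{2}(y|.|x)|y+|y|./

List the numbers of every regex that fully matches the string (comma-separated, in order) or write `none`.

1 → no match — must start with "x"
2 → no match
3 → no match
4 → match

4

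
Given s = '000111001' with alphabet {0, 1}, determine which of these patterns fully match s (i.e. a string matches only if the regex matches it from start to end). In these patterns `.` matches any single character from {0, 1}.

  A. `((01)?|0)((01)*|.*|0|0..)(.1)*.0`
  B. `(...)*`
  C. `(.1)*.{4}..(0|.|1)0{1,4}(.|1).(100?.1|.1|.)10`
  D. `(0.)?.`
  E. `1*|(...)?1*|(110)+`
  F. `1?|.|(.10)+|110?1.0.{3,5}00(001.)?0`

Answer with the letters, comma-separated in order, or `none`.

A → no match — must end with '0'
B → match
C → no match — must end with '10'
D → no match
E → no match
F → no match

B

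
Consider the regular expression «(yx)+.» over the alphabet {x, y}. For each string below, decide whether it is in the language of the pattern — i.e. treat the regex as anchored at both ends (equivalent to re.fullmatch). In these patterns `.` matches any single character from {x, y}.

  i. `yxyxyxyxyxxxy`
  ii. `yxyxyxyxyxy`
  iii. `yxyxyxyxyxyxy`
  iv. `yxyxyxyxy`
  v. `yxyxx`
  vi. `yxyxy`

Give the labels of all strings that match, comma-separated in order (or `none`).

ii, iii, iv, v, vi

i → no match
ii → match
iii → match
iv → match
v → match
vi → match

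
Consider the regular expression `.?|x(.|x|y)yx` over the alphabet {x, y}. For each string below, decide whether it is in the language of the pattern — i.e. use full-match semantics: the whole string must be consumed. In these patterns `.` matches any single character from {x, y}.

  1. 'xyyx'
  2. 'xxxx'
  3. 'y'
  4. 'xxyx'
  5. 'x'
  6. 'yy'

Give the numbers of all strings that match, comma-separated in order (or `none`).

1. 'xyyx' → match
2. 'xxxx' → no match
3. 'y' → match
4. 'xxyx' → match
5. 'x' → match
6. 'yy' → no match

1, 3, 4, 5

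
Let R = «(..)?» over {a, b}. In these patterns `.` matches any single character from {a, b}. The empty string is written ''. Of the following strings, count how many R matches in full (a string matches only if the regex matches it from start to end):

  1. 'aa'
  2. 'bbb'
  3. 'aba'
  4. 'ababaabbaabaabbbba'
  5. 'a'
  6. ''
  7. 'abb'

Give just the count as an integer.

1 → match
2 → no match
3 → no match
4 → no match
5 → no match
6 → match
7 → no match
Total matched: 2

2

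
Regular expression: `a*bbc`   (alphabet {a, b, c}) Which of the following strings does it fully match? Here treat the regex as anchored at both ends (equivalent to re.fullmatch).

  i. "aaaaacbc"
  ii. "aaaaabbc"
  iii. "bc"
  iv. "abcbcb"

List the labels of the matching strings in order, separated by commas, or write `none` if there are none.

ii

i → no match — must end with "bbc"
ii → match
iii → no match — must end with "bbc"
iv → no match — must end with "bbc"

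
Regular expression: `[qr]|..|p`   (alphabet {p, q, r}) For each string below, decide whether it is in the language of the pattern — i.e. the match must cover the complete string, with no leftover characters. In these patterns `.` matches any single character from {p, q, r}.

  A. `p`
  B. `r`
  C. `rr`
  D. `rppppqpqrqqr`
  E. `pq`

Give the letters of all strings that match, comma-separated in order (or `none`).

A, B, C, E

A. `p` → match
B. `r` → match
C. `rr` → match
D. `rppppqpqrqqr` → no match
E. `pq` → match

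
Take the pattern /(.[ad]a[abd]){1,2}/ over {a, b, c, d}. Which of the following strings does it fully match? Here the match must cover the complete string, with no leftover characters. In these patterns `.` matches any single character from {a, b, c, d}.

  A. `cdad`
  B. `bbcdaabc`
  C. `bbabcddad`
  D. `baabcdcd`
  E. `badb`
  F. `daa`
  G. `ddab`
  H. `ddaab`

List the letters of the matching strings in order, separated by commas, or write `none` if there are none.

A → match
B → no match
C → no match
D → no match
E → no match
F → no match
G → match
H → no match

A, G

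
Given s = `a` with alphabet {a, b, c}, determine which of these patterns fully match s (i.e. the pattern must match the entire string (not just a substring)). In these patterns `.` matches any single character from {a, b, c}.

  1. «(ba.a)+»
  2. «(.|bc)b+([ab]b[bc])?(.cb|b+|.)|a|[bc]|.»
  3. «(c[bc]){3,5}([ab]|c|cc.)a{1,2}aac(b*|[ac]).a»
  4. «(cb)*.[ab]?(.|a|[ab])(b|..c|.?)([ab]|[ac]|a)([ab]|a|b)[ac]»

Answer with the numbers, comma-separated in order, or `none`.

2

1 → no match — must start with `ba`
2 → match
3 → no match — must start with `c`
4 → no match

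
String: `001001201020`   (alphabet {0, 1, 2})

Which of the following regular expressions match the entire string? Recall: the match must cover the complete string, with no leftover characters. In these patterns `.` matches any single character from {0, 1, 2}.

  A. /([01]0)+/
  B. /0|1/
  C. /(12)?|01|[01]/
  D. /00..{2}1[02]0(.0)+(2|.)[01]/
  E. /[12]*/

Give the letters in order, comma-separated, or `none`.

A → no match
B → no match
C → no match
D → match
E → no match

D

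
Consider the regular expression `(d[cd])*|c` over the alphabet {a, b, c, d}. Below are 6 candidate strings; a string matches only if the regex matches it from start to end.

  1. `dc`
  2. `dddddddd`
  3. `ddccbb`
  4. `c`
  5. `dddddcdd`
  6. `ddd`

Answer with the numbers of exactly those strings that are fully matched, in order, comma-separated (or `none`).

1 → match
2 → match
3 → no match
4 → match
5 → match
6 → no match

1, 2, 4, 5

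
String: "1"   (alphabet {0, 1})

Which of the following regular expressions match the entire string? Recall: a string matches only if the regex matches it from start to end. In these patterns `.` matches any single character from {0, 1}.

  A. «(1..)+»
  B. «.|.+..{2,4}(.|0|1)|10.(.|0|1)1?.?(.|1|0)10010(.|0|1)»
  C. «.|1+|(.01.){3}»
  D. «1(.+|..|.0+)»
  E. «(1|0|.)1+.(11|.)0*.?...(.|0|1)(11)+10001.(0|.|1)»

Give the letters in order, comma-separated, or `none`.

A → no match
B → match
C → match
D → no match
E → no match

B, C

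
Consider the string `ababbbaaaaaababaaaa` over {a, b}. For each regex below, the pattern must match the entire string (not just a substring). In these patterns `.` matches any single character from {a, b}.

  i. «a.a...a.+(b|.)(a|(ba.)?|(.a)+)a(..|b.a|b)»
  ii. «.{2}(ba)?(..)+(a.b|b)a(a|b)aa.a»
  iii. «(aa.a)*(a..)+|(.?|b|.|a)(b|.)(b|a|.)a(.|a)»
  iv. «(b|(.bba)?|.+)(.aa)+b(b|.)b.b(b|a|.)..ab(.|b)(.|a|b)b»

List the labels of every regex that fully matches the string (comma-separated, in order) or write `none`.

i → match
ii → match
iii → no match
iv → no match — must end with `b`

i, ii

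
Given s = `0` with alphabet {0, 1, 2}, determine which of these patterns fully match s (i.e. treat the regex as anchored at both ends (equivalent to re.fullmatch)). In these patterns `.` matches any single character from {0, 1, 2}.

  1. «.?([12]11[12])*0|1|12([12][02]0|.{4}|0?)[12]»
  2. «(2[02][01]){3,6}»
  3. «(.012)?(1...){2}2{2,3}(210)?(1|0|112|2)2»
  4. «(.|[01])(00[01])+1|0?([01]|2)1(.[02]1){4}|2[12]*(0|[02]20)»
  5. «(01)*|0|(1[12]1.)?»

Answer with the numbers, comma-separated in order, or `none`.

1, 5

1 → match
2 → no match — must start with `2`
3 → no match — must end with `2`
4 → no match
5 → match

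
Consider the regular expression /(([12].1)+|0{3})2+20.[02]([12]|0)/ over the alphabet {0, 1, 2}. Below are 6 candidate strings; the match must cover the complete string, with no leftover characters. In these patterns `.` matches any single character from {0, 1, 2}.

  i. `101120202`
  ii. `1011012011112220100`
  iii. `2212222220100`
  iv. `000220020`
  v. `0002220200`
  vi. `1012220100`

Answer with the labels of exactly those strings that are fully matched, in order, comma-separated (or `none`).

ii, iii, iv, v, vi

i. `101120202` → no match
ii → match
iii → match
iv. `000220020` → match
v. `0002220200` → match
vi. `1012220100` → match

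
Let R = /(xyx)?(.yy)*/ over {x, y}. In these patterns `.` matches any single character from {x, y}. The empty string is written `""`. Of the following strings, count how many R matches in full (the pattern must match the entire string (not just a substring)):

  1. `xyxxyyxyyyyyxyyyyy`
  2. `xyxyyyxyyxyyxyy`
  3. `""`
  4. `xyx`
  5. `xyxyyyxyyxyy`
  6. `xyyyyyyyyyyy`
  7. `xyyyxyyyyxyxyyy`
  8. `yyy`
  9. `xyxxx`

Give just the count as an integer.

1 → match
2 → match
3 → match
4 → match
5 → match
6 → match
7 → no match
8 → match
9 → no match
Total matched: 7

7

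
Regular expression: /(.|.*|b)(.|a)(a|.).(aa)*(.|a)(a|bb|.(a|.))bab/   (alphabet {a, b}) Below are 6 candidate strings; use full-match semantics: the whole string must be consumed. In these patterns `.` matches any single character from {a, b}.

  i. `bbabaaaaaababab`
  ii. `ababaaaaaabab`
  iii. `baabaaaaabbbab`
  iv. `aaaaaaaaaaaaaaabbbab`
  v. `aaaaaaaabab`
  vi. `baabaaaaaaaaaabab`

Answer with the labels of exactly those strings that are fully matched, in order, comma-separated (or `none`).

i → match
ii → match
iii → match
iv → match
v → match
vi → match

i, ii, iii, iv, v, vi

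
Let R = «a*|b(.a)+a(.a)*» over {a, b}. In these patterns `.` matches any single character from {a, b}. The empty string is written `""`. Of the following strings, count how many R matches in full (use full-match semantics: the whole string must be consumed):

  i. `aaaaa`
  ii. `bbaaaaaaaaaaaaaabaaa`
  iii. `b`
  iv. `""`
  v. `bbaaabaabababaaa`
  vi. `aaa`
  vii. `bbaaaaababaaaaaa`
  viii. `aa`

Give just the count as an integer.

7

i. `aaaaa` → match
ii → match
iii. `b` → no match
iv. `""` → match
v → match
vi. `aaa` → match
vii → match
viii. `aa` → match
Total matched: 7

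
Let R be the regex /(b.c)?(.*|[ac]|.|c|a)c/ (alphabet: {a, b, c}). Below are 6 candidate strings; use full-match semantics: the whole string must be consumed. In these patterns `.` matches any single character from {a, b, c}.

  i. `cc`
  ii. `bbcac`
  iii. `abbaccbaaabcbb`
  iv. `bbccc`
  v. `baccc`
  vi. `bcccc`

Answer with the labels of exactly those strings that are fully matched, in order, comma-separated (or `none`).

i → match
ii → match
iii → no match — must end with `c`
iv → match
v → match
vi → match

i, ii, iv, v, vi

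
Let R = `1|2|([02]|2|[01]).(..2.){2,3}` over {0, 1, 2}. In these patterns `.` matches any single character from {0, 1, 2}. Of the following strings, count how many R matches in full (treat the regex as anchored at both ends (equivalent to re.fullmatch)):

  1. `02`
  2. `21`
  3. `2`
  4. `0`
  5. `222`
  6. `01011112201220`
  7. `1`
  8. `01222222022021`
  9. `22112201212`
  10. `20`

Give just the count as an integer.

2

1 → no match
2 → no match
3 → match
4 → no match
5 → no match
6 → no match
7 → match
8 → no match
9 → no match
10 → no match
Total matched: 2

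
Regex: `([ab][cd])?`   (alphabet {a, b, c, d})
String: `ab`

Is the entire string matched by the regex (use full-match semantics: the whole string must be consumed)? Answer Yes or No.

No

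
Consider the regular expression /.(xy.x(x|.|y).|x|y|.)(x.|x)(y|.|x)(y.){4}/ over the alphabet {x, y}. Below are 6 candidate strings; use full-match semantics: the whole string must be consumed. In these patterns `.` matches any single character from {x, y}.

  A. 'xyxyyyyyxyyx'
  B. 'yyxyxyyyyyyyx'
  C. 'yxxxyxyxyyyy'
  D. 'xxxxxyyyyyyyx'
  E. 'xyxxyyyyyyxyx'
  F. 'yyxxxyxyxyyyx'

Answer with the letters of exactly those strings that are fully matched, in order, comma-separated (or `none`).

A → no match
B → match
C → match
D → match
E → match
F → match

B, C, D, E, F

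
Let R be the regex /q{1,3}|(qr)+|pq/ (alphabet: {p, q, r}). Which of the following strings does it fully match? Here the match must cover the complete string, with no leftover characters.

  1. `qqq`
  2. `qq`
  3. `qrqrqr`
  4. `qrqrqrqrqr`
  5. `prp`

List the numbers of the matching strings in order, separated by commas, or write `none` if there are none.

1, 2, 3, 4

1. `qqq` → match
2. `qq` → match
3. `qrqrqr` → match
4. `qrqrqrqrqr` → match
5. `prp` → no match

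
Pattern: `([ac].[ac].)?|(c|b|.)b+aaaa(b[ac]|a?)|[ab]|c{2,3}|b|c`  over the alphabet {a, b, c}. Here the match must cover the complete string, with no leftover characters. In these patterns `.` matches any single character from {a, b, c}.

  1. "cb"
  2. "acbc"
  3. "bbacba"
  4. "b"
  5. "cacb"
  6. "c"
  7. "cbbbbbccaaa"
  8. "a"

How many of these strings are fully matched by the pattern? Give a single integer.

4

1 → no match
2 → no match
3 → no match
4 → match
5 → match
6 → match
7 → no match
8 → match
Total matched: 4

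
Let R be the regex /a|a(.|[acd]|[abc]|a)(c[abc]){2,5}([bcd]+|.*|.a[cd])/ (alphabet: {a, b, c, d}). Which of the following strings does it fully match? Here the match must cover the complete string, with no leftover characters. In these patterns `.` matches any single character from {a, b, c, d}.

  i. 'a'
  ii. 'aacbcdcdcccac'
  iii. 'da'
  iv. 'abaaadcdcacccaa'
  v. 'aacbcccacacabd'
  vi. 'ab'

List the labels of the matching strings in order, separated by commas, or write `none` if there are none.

i → match
ii → no match
iii → no match — must start with 'a'
iv → no match
v → match
vi → no match

i, v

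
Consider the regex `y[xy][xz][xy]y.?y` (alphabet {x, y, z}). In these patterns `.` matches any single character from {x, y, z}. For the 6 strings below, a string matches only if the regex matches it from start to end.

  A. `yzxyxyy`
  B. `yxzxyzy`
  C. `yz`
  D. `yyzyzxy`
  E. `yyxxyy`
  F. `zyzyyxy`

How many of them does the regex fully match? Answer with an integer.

A → no match
B → match
C → no match — must end with `y`
D → no match
E → match
F → no match — must start with `y`
Total matched: 2

2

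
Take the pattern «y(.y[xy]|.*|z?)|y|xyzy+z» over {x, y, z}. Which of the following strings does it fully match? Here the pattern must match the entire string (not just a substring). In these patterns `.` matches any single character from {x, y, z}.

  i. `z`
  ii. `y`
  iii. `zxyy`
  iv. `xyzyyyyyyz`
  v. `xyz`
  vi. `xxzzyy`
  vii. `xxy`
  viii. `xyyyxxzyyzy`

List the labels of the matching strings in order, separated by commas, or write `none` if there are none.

i → no match
ii → match
iii → no match
iv → match
v → no match
vi → no match
vii → no match
viii → no match

ii, iv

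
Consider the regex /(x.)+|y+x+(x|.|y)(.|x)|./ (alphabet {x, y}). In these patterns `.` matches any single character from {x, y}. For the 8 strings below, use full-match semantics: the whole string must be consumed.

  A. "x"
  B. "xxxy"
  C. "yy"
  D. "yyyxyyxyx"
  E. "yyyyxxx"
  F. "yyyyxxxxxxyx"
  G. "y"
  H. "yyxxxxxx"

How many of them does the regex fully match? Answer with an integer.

6

A → match
B → match
C → no match
D → no match
E → match
F → match
G → match
H → match
Total matched: 6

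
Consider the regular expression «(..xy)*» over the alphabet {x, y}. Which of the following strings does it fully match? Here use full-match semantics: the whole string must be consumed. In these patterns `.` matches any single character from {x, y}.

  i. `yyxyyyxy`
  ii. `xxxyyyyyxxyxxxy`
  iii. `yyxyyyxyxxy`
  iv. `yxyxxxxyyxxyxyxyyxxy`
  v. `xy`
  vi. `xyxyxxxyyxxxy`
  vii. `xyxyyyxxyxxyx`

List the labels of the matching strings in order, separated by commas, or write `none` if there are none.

i → match
ii → no match
iii → no match
iv → no match
v → no match
vi → no match
vii → no match

i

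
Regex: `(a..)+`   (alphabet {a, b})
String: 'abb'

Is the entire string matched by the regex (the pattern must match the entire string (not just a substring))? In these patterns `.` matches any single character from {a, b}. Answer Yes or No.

Yes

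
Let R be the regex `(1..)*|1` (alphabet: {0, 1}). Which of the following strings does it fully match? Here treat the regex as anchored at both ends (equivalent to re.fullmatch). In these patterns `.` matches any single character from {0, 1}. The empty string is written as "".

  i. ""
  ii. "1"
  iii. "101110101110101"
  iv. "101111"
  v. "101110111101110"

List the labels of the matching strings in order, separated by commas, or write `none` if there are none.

i → match
ii → match
iii → match
iv → match
v → match

i, ii, iii, iv, v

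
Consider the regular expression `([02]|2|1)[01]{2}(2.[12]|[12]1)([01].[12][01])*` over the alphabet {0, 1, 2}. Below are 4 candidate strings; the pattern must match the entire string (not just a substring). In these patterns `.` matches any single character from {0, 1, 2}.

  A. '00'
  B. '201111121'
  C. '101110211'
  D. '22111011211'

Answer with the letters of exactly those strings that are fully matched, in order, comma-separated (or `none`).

A → no match
B → match
C → match
D → no match

B, C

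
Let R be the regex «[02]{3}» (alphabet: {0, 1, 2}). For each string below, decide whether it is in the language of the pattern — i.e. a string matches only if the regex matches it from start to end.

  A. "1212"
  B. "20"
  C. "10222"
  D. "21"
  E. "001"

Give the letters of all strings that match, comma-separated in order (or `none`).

A. "1212" → no match
B. "20" → no match
C. "10222" → no match
D. "21" → no match
E. "001" → no match

none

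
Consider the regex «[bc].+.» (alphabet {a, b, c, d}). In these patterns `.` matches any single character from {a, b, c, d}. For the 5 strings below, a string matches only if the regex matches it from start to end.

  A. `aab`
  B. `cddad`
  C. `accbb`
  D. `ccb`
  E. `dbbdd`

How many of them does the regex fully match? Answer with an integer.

A → no match
B → match
C → no match
D → match
E → no match
Total matched: 2

2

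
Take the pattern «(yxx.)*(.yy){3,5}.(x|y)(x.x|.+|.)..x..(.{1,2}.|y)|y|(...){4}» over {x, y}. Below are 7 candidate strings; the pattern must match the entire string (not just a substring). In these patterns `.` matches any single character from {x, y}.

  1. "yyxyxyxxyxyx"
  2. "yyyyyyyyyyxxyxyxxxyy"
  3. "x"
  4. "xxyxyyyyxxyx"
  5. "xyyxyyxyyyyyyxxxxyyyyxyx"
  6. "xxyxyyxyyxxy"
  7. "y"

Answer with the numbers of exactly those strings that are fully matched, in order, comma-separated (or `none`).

1, 2, 4, 6, 7

1 → match
2 → match
3 → no match
4 → match
5 → no match
6 → match
7 → match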